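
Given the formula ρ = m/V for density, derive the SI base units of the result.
Units of each symbol in ρ = m/V:
  m (mass): kg
  V (volume): m³  → in the denominator, contributes 1/m³

Multiplying the contributions: [kg] · [1/m³]
Adding exponents of each base unit: kg: 1, m: -3
SI base units of density: kg/m³

Answer: kg/m³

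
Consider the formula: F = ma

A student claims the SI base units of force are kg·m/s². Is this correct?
Units of each symbol in F = ma:
  m (mass): kg
  a (acceleration): m/s²

Multiplying the contributions: [kg] · [m/s²]
Adding exponents of each base unit: kg: 1, m: 1, s: -2
SI base units of force: kg·m/s²

The claimed units kg·m/s² match the derived units, so the claim is correct.

Answer: Yes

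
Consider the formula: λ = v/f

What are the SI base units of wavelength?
Units of each symbol in λ = v/f:
  v (wave speed): m/s
  f (frequency): 1/s  → in the denominator, contributes s

Multiplying the contributions: [m/s] · [s]
Adding exponents of each base unit: m: 1
SI base units of wavelength: m

Answer: m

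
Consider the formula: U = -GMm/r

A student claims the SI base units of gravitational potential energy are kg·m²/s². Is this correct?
Units of each symbol in U = -GMm/r:
  G (gravitational constant): m³/(kg·s²)
  M (mass): kg
  m (mass): kg
  r (distance): m  → in the denominator, contributes 1/m
  The minus sign does not affect the units.

Multiplying the contributions: [m³/(kg·s²)] · [kg] · [kg] · [1/m]
Adding exponents of each base unit: kg: 1, m: 2, s: -2
SI base units of gravitational potential energy: kg·m²/s²

The claimed units kg·m²/s² match the derived units, so the claim is correct.

Answer: Yes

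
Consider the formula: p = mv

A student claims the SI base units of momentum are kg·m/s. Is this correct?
Units of each symbol in p = mv:
  m (mass): kg
  v (velocity): m/s

Multiplying the contributions: [kg] · [m/s]
Adding exponents of each base unit: kg: 1, m: 1, s: -1
SI base units of momentum: kg·m/s

The claimed units kg·m/s match the derived units, so the claim is correct.

Answer: Yes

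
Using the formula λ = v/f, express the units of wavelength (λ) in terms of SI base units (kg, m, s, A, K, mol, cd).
Units of each symbol in λ = v/f:
  v (wave speed): m/s
  f (frequency): 1/s  → in the denominator, contributes s

Multiplying the contributions: [m/s] · [s]
Adding exponents of each base unit: m: 1
SI base units of wavelength: m

Answer: m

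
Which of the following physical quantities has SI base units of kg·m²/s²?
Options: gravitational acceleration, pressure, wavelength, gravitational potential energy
Checking the SI base units of each option:
  gravitational acceleration (g = GM/r²): m/s²  ✗
  pressure (P = F/A): kg/(m·s²)  ✗
  wavelength (λ = v/f): m  ✗
  gravitational potential energy (U = -GMm/r): kg·m²/s²  ✓ matches

Only gravitational potential energy has units kg·m²/s².

Answer: gravitational potential energy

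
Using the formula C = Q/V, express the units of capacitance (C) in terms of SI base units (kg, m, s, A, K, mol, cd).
Units of each symbol in C = Q/V:
  Q (charge, in coulombs): s·A
  V (voltage, in volts): kg·m²/(s³·A)  → in the denominator, contributes s³·A/(kg·m²)

Multiplying the contributions: [s·A] · [s³·A/(kg·m²)]
Adding exponents of each base unit: kg: -1, m: -2, s: 4, A: 2
SI base units of capacitance: s⁴·A²/(kg·m²)

Answer: s⁴·A²/(kg·m²)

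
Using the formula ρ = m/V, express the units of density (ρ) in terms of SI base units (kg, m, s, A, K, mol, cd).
Units of each symbol in ρ = m/V:
  m (mass): kg
  V (volume): m³  → in the denominator, contributes 1/m³

Multiplying the contributions: [kg] · [1/m³]
Adding exponents of each base unit: kg: 1, m: -3
SI base units of density: kg/m³

Answer: kg/m³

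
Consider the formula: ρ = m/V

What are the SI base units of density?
Units of each symbol in ρ = m/V:
  m (mass): kg
  V (volume): m³  → in the denominator, contributes 1/m³

Multiplying the contributions: [kg] · [1/m³]
Adding exponents of each base unit: kg: 1, m: -3
SI base units of density: kg/m³

Answer: kg/m³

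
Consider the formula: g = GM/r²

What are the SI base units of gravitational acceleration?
Units of each symbol in g = GM/r²:
  G (gravitational constant): m³/(kg·s²)
  M (mass): kg
  r (distance): m  → to the power 2 in the denominator, contributes 1/m²

Multiplying the contributions: [m³/(kg·s²)] · [kg] · [1/m²]
Adding exponents of each base unit: m: 1, s: -2
SI base units of gravitational acceleration: m/s²

Answer: m/s²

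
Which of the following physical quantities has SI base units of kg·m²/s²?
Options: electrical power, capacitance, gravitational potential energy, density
Checking the SI base units of each option:
  electrical power (P = IV): kg·m²/s³  ✗
  capacitance (C = Q/V): s⁴·A²/(kg·m²)  ✗
  gravitational potential energy (U = -GMm/r): kg·m²/s²  ✓ matches
  density (ρ = m/V): kg/m³  ✗

Only gravitational potential energy has units kg·m²/s².

Answer: gravitational potential energy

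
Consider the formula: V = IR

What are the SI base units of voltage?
Units of each symbol in V = IR:
  I (current): A
  R (resistance, in ohms): kg·m²/(s³·A²)

Multiplying the contributions: [A] · [kg·m²/(s³·A²)]
Adding exponents of each base unit: kg: 1, m: 2, s: -3, A: -1
SI base units of voltage: kg·m²/(s³·A)

Answer: kg·m²/(s³·A)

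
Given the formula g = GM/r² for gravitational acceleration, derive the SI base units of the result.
Units of each symbol in g = GM/r²:
  G (gravitational constant): m³/(kg·s²)
  M (mass): kg
  r (distance): m  → to the power 2 in the denominator, contributes 1/m²

Multiplying the contributions: [m³/(kg·s²)] · [kg] · [1/m²]
Adding exponents of each base unit: m: 1, s: -2
SI base units of gravitational acceleration: m/s²

Answer: m/s²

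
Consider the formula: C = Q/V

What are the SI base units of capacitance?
Units of each symbol in C = Q/V:
  Q (charge, in coulombs): s·A
  V (voltage, in volts): kg·m²/(s³·A)  → in the denominator, contributes s³·A/(kg·m²)

Multiplying the contributions: [s·A] · [s³·A/(kg·m²)]
Adding exponents of each base unit: kg: -1, m: -2, s: 4, A: 2
SI base units of capacitance: s⁴·A²/(kg·m²)

Answer: s⁴·A²/(kg·m²)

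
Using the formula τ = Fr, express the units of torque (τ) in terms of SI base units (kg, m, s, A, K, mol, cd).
Units of each symbol in τ = Fr:
  F (force): kg·m/s²
  r (lever arm): m

Multiplying the contributions: [kg·m/s²] · [m]
Adding exponents of each base unit: kg: 1, m: 2, s: -2
SI base units of torque: kg·m²/s²

Answer: kg·m²/s²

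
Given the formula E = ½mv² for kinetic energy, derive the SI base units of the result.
Units of each symbol in E = ½mv²:
  m (mass): kg
  v (speed): m/s  → to the power 2, contributes m²/s²
  The factor ½ is dimensionless.

Multiplying the contributions: [kg] · [m²/s²]
Adding exponents of each base unit: kg: 1, m: 2, s: -2
SI base units of kinetic energy: kg·m²/s²

Answer: kg·m²/s²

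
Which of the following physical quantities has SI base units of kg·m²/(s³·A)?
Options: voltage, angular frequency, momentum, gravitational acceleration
Checking the SI base units of each option:
  voltage (V = IR): kg·m²/(s³·A)  ✓ matches
  angular frequency (ω = 2πf): 1/s  ✗
  momentum (p = mv): kg·m/s  ✗
  gravitational acceleration (g = GM/r²): m/s²  ✗

Only voltage has units kg·m²/(s³·A).

Answer: voltage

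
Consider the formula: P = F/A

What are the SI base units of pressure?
Units of each symbol in P = F/A:
  F (force): kg·m/s²
  A (area): m²  → in the denominator, contributes 1/m²

Multiplying the contributions: [kg·m/s²] · [1/m²]
Adding exponents of each base unit: kg: 1, m: -1, s: -2
SI base units of pressure: kg/(m·s²)

Answer: kg/(m·s²)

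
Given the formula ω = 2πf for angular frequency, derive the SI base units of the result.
Units of each symbol in ω = 2πf:
  f (frequency): 1/s
  The factor 2π is dimensionless.

Multiplying the contributions: [1/s]
Adding exponents of each base unit: s: -1
SI base units of angular frequency: 1/s

Answer: 1/s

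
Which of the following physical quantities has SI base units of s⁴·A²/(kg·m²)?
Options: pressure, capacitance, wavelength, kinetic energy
Checking the SI base units of each option:
  pressure (P = F/A): kg/(m·s²)  ✗
  capacitance (C = Q/V): s⁴·A²/(kg·m²)  ✓ matches
  wavelength (λ = v/f): m  ✗
  kinetic energy (E = ½mv²): kg·m²/s²  ✗

Only capacitance has units s⁴·A²/(kg·m²).

Answer: capacitance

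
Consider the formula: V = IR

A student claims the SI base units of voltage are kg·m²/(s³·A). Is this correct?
Units of each symbol in V = IR:
  I (current): A
  R (resistance, in ohms): kg·m²/(s³·A²)

Multiplying the contributions: [A] · [kg·m²/(s³·A²)]
Adding exponents of each base unit: kg: 1, m: 2, s: -3, A: -1
SI base units of voltage: kg·m²/(s³·A)

The claimed units kg·m²/(s³·A) match the derived units, so the claim is correct.

Answer: Yes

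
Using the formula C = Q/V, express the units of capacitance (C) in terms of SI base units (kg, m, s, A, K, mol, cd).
Units of each symbol in C = Q/V:
  Q (charge, in coulombs): s·A
  V (voltage, in volts): kg·m²/(s³·A)  → in the denominator, contributes s³·A/(kg·m²)

Multiplying the contributions: [s·A] · [s³·A/(kg·m²)]
Adding exponents of each base unit: kg: -1, m: -2, s: 4, A: 2
SI base units of capacitance: s⁴·A²/(kg·m²)

Answer: s⁴·A²/(kg·m²)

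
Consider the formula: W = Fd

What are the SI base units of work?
Units of each symbol in W = Fd:
  F (force): kg·m/s²
  d (displacement): m

Multiplying the contributions: [kg·m/s²] · [m]
Adding exponents of each base unit: kg: 1, m: 2, s: -2
SI base units of work: kg·m²/s²

Answer: kg·m²/s²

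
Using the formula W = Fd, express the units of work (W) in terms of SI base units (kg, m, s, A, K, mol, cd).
Units of each symbol in W = Fd:
  F (force): kg·m/s²
  d (displacement): m

Multiplying the contributions: [kg·m/s²] · [m]
Adding exponents of each base unit: kg: 1, m: 2, s: -2
SI base units of work: kg·m²/s²

Answer: kg·m²/s²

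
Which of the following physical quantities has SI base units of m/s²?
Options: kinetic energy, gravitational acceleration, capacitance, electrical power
Checking the SI base units of each option:
  kinetic energy (E = ½mv²): kg·m²/s²  ✗
  gravitational acceleration (g = GM/r²): m/s²  ✓ matches
  capacitance (C = Q/V): s⁴·A²/(kg·m²)  ✗
  electrical power (P = IV): kg·m²/s³  ✗

Only gravitational acceleration has units m/s².

Answer: gravitational acceleration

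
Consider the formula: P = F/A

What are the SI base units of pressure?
Units of each symbol in P = F/A:
  F (force): kg·m/s²
  A (area): m²  → in the denominator, contributes 1/m²

Multiplying the contributions: [kg·m/s²] · [1/m²]
Adding exponents of each base unit: kg: 1, m: -1, s: -2
SI base units of pressure: kg/(m·s²)

Answer: kg/(m·s²)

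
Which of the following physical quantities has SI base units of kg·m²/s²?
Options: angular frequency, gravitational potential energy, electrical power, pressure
Checking the SI base units of each option:
  angular frequency (ω = 2πf): 1/s  ✗
  gravitational potential energy (U = -GMm/r): kg·m²/s²  ✓ matches
  electrical power (P = IV): kg·m²/s³  ✗
  pressure (P = F/A): kg/(m·s²)  ✗

Only gravitational potential energy has units kg·m²/s².

Answer: gravitational potential energy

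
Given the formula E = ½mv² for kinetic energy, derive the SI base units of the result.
Units of each symbol in E = ½mv²:
  m (mass): kg
  v (speed): m/s  → to the power 2, contributes m²/s²
  The factor ½ is dimensionless.

Multiplying the contributions: [kg] · [m²/s²]
Adding exponents of each base unit: kg: 1, m: 2, s: -2
SI base units of kinetic energy: kg·m²/s²

Answer: kg·m²/s²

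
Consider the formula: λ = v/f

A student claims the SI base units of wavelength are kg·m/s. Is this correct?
Units of each symbol in λ = v/f:
  v (wave speed): m/s
  f (frequency): 1/s  → in the denominator, contributes s

Multiplying the contributions: [m/s] · [s]
Adding exponents of each base unit: m: 1
SI base units of wavelength: m

The claimed units kg·m/s (exponents kg: 1, m: 1, s: -1) do not match the derived units m (exponents m: 1), so the claim is incorrect.

Answer: No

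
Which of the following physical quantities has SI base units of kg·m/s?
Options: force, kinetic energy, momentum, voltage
Checking the SI base units of each option:
  force (F = ma): kg·m/s²  ✗
  kinetic energy (E = ½mv²): kg·m²/s²  ✗
  momentum (p = mv): kg·m/s  ✓ matches
  voltage (V = IR): kg·m²/(s³·A)  ✗

Only momentum has units kg·m/s.

Answer: momentum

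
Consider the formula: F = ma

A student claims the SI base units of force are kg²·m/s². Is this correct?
Units of each symbol in F = ma:
  m (mass): kg
  a (acceleration): m/s²

Multiplying the contributions: [kg] · [m/s²]
Adding exponents of each base unit: kg: 1, m: 1, s: -2
SI base units of force: kg·m/s²

The claimed units kg²·m/s² (exponents kg: 2, m: 1, s: -2) do not match the derived units kg·m/s² (exponents kg: 1, m: 1, s: -2), so the claim is incorrect.

Answer: No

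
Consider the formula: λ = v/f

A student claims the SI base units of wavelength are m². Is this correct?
Units of each symbol in λ = v/f:
  v (wave speed): m/s
  f (frequency): 1/s  → in the denominator, contributes s

Multiplying the contributions: [m/s] · [s]
Adding exponents of each base unit: m: 1
SI base units of wavelength: m

The claimed units m² (exponents m: 2) do not match the derived units m (exponents m: 1), so the claim is incorrect.

Answer: No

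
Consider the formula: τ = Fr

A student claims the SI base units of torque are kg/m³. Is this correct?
Units of each symbol in τ = Fr:
  F (force): kg·m/s²
  r (lever arm): m

Multiplying the contributions: [kg·m/s²] · [m]
Adding exponents of each base unit: kg: 1, m: 2, s: -2
SI base units of torque: kg·m²/s²

The claimed units kg/m³ (exponents kg: 1, m: -3) do not match the derived units kg·m²/s² (exponents kg: 1, m: 2, s: -2), so the claim is incorrect.

Answer: No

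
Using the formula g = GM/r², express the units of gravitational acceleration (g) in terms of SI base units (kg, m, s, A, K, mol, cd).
Units of each symbol in g = GM/r²:
  G (gravitational constant): m³/(kg·s²)
  M (mass): kg
  r (distance): m  → to the power 2 in the denominator, contributes 1/m²

Multiplying the contributions: [m³/(kg·s²)] · [kg] · [1/m²]
Adding exponents of each base unit: m: 1, s: -2
SI base units of gravitational acceleration: m/s²

Answer: m/s²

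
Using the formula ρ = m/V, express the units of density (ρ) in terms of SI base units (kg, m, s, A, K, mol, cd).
Units of each symbol in ρ = m/V:
  m (mass): kg
  V (volume): m³  → in the denominator, contributes 1/m³

Multiplying the contributions: [kg] · [1/m³]
Adding exponents of each base unit: kg: 1, m: -3
SI base units of density: kg/m³

Answer: kg/m³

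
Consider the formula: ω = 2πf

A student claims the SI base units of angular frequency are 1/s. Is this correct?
Units of each symbol in ω = 2πf:
  f (frequency): 1/s
  The factor 2π is dimensionless.

Multiplying the contributions: [1/s]
Adding exponents of each base unit: s: -1
SI base units of angular frequency: 1/s

The claimed units 1/s match the derived units, so the claim is correct.

Answer: Yes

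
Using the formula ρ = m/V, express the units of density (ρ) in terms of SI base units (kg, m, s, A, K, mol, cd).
Units of each symbol in ρ = m/V:
  m (mass): kg
  V (volume): m³  → in the denominator, contributes 1/m³

Multiplying the contributions: [kg] · [1/m³]
Adding exponents of each base unit: kg: 1, m: -3
SI base units of density: kg/m³

Answer: kg/m³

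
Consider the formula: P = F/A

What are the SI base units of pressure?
Units of each symbol in P = F/A:
  F (force): kg·m/s²
  A (area): m²  → in the denominator, contributes 1/m²

Multiplying the contributions: [kg·m/s²] · [1/m²]
Adding exponents of each base unit: kg: 1, m: -1, s: -2
SI base units of pressure: kg/(m·s²)

Answer: kg/(m·s²)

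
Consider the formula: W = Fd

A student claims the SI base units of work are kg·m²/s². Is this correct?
Units of each symbol in W = Fd:
  F (force): kg·m/s²
  d (displacement): m

Multiplying the contributions: [kg·m/s²] · [m]
Adding exponents of each base unit: kg: 1, m: 2, s: -2
SI base units of work: kg·m²/s²

The claimed units kg·m²/s² match the derived units, so the claim is correct.

Answer: Yes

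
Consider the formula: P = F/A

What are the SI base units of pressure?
Units of each symbol in P = F/A:
  F (force): kg·m/s²
  A (area): m²  → in the denominator, contributes 1/m²

Multiplying the contributions: [kg·m/s²] · [1/m²]
Adding exponents of each base unit: kg: 1, m: -1, s: -2
SI base units of pressure: kg/(m·s²)

Answer: kg/(m·s²)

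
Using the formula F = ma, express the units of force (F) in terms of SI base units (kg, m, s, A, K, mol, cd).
Units of each symbol in F = ma:
  m (mass): kg
  a (acceleration): m/s²

Multiplying the contributions: [kg] · [m/s²]
Adding exponents of each base unit: kg: 1, m: 1, s: -2
SI base units of force: kg·m/s²

Answer: kg·m/s²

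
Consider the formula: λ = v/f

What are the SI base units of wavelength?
Units of each symbol in λ = v/f:
  v (wave speed): m/s
  f (frequency): 1/s  → in the denominator, contributes s

Multiplying the contributions: [m/s] · [s]
Adding exponents of each base unit: m: 1
SI base units of wavelength: m

Answer: m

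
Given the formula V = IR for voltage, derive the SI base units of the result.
Units of each symbol in V = IR:
  I (current): A
  R (resistance, in ohms): kg·m²/(s³·A²)

Multiplying the contributions: [A] · [kg·m²/(s³·A²)]
Adding exponents of each base unit: kg: 1, m: 2, s: -3, A: -1
SI base units of voltage: kg·m²/(s³·A)

Answer: kg·m²/(s³·A)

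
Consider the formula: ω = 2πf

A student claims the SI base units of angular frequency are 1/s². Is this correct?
Units of each symbol in ω = 2πf:
  f (frequency): 1/s
  The factor 2π is dimensionless.

Multiplying the contributions: [1/s]
Adding exponents of each base unit: s: -1
SI base units of angular frequency: 1/s

The claimed units 1/s² (exponents s: -2) do not match the derived units 1/s (exponents s: -1), so the claim is incorrect.

Answer: No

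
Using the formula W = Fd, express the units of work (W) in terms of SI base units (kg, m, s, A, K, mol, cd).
Units of each symbol in W = Fd:
  F (force): kg·m/s²
  d (displacement): m

Multiplying the contributions: [kg·m/s²] · [m]
Adding exponents of each base unit: kg: 1, m: 2, s: -2
SI base units of work: kg·m²/s²

Answer: kg·m²/s²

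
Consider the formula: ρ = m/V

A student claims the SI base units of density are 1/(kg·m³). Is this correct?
Units of each symbol in ρ = m/V:
  m (mass): kg
  V (volume): m³  → in the denominator, contributes 1/m³

Multiplying the contributions: [kg] · [1/m³]
Adding exponents of each base unit: kg: 1, m: -3
SI base units of density: kg/m³

The claimed units 1/(kg·m³) (exponents kg: -1, m: -3) do not match the derived units kg/m³ (exponents kg: 1, m: -3), so the claim is incorrect.

Answer: No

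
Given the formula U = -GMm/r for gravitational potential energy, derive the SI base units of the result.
Units of each symbol in U = -GMm/r:
  G (gravitational constant): m³/(kg·s²)
  M (mass): kg
  m (mass): kg
  r (distance): m  → in the denominator, contributes 1/m
  The minus sign does not affect the units.

Multiplying the contributions: [m³/(kg·s²)] · [kg] · [kg] · [1/m]
Adding exponents of each base unit: kg: 1, m: 2, s: -2
SI base units of gravitational potential energy: kg·m²/s²

Answer: kg·m²/s²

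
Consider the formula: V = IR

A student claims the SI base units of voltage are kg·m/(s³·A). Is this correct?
Units of each symbol in V = IR:
  I (current): A
  R (resistance, in ohms): kg·m²/(s³·A²)

Multiplying the contributions: [A] · [kg·m²/(s³·A²)]
Adding exponents of each base unit: kg: 1, m: 2, s: -3, A: -1
SI base units of voltage: kg·m²/(s³·A)

The claimed units kg·m/(s³·A) (exponents kg: 1, m: 1, s: -3, A: -1) do not match the derived units kg·m²/(s³·A) (exponents kg: 1, m: 2, s: -3, A: -1), so the claim is incorrect.

Answer: No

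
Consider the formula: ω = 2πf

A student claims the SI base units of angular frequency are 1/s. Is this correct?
Units of each symbol in ω = 2πf:
  f (frequency): 1/s
  The factor 2π is dimensionless.

Multiplying the contributions: [1/s]
Adding exponents of each base unit: s: -1
SI base units of angular frequency: 1/s

The claimed units 1/s match the derived units, so the claim is correct.

Answer: Yes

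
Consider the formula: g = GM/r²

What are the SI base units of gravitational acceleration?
Units of each symbol in g = GM/r²:
  G (gravitational constant): m³/(kg·s²)
  M (mass): kg
  r (distance): m  → to the power 2 in the denominator, contributes 1/m²

Multiplying the contributions: [m³/(kg·s²)] · [kg] · [1/m²]
Adding exponents of each base unit: m: 1, s: -2
SI base units of gravitational acceleration: m/s²

Answer: m/s²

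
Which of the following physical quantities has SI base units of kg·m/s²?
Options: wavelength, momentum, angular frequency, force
Checking the SI base units of each option:
  wavelength (λ = v/f): m  ✗
  momentum (p = mv): kg·m/s  ✗
  angular frequency (ω = 2πf): 1/s  ✗
  force (F = ma): kg·m/s²  ✓ matches

Only force has units kg·m/s².

Answer: force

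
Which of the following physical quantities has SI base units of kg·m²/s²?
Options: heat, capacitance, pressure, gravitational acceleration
Checking the SI base units of each option:
  heat (Q = mcΔT): kg·m²/s²  ✓ matches
  capacitance (C = Q/V): s⁴·A²/(kg·m²)  ✗
  pressure (P = F/A): kg/(m·s²)  ✗
  gravitational acceleration (g = GM/r²): m/s²  ✗

Only heat has units kg·m²/s².

Answer: heat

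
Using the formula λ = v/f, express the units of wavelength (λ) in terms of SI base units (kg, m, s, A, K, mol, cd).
Units of each symbol in λ = v/f:
  v (wave speed): m/s
  f (frequency): 1/s  → in the denominator, contributes s

Multiplying the contributions: [m/s] · [s]
Adding exponents of each base unit: m: 1
SI base units of wavelength: m

Answer: m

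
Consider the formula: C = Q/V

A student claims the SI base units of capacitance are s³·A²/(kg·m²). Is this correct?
Units of each symbol in C = Q/V:
  Q (charge, in coulombs): s·A
  V (voltage, in volts): kg·m²/(s³·A)  → in the denominator, contributes s³·A/(kg·m²)

Multiplying the contributions: [s·A] · [s³·A/(kg·m²)]
Adding exponents of each base unit: kg: -1, m: -2, s: 4, A: 2
SI base units of capacitance: s⁴·A²/(kg·m²)

The claimed units s³·A²/(kg·m²) (exponents kg: -1, m: -2, s: 3, A: 2) do not match the derived units s⁴·A²/(kg·m²) (exponents kg: -1, m: -2, s: 4, A: 2), so the claim is incorrect.

Answer: No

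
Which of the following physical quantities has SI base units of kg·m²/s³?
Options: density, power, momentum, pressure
Checking the SI base units of each option:
  density (ρ = m/V): kg/m³  ✗
  power (P = W/t): kg·m²/s³  ✓ matches
  momentum (p = mv): kg·m/s  ✗
  pressure (P = F/A): kg/(m·s²)  ✗

Only power has units kg·m²/s³.

Answer: power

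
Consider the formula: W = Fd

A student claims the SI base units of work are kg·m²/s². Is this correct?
Units of each symbol in W = Fd:
  F (force): kg·m/s²
  d (displacement): m

Multiplying the contributions: [kg·m/s²] · [m]
Adding exponents of each base unit: kg: 1, m: 2, s: -2
SI base units of work: kg·m²/s²

The claimed units kg·m²/s² match the derived units, so the claim is correct.

Answer: Yes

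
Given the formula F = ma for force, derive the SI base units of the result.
Units of each symbol in F = ma:
  m (mass): kg
  a (acceleration): m/s²

Multiplying the contributions: [kg] · [m/s²]
Adding exponents of each base unit: kg: 1, m: 1, s: -2
SI base units of force: kg·m/s²

Answer: kg·m/s²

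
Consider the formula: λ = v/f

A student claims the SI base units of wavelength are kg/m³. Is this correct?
Units of each symbol in λ = v/f:
  v (wave speed): m/s
  f (frequency): 1/s  → in the denominator, contributes s

Multiplying the contributions: [m/s] · [s]
Adding exponents of each base unit: m: 1
SI base units of wavelength: m

The claimed units kg/m³ (exponents kg: 1, m: -3) do not match the derived units m (exponents m: 1), so the claim is incorrect.

Answer: No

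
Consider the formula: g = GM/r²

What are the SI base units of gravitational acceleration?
Units of each symbol in g = GM/r²:
  G (gravitational constant): m³/(kg·s²)
  M (mass): kg
  r (distance): m  → to the power 2 in the denominator, contributes 1/m²

Multiplying the contributions: [m³/(kg·s²)] · [kg] · [1/m²]
Adding exponents of each base unit: m: 1, s: -2
SI base units of gravitational acceleration: m/s²

Answer: m/s²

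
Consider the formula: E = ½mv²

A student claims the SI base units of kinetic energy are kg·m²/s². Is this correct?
Units of each symbol in E = ½mv²:
  m (mass): kg
  v (speed): m/s  → to the power 2, contributes m²/s²
  The factor ½ is dimensionless.

Multiplying the contributions: [kg] · [m²/s²]
Adding exponents of each base unit: kg: 1, m: 2, s: -2
SI base units of kinetic energy: kg·m²/s²

The claimed units kg·m²/s² match the derived units, so the claim is correct.

Answer: Yes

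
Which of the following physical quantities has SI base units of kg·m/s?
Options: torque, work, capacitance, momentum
Checking the SI base units of each option:
  torque (τ = Fr): kg·m²/s²  ✗
  work (W = Fd): kg·m²/s²  ✗
  capacitance (C = Q/V): s⁴·A²/(kg·m²)  ✗
  momentum (p = mv): kg·m/s  ✓ matches

Only momentum has units kg·m/s.

Answer: momentum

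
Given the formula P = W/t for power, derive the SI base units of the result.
Units of each symbol in P = W/t:
  W (work): kg·m²/s²
  t (time): s  → in the denominator, contributes 1/s

Multiplying the contributions: [kg·m²/s²] · [1/s]
Adding exponents of each base unit: kg: 1, m: 2, s: -3
SI base units of power: kg·m²/s³

Answer: kg·m²/s³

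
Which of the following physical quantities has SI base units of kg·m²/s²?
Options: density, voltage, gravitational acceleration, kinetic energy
Checking the SI base units of each option:
  density (ρ = m/V): kg/m³  ✗
  voltage (V = IR): kg·m²/(s³·A)  ✗
  gravitational acceleration (g = GM/r²): m/s²  ✗
  kinetic energy (E = ½mv²): kg·m²/s²  ✓ matches

Only kinetic energy has units kg·m²/s².

Answer: kinetic energy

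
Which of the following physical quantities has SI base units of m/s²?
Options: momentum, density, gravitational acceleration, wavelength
Checking the SI base units of each option:
  momentum (p = mv): kg·m/s  ✗
  density (ρ = m/V): kg/m³  ✗
  gravitational acceleration (g = GM/r²): m/s²  ✓ matches
  wavelength (λ = v/f): m  ✗

Only gravitational acceleration has units m/s².

Answer: gravitational acceleration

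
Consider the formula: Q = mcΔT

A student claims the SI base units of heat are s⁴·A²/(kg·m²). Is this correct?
Units of each symbol in Q = mcΔT:
  m (mass): kg
  c (specific heat capacity, in J/(kg·K)): m²/(s²·K)
  ΔT (temperature change): K

Multiplying the contributions: [kg] · [m²/(s²·K)] · [K]
Adding exponents of each base unit: kg: 1, m: 2, s: -2
SI base units of heat: kg·m²/s²

The claimed units s⁴·A²/(kg·m²) (exponents kg: -1, m: -2, s: 4, A: 2) do not match the derived units kg·m²/s² (exponents kg: 1, m: 2, s: -2), so the claim is incorrect.

Answer: No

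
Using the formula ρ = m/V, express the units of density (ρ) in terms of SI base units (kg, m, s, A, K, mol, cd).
Units of each symbol in ρ = m/V:
  m (mass): kg
  V (volume): m³  → in the denominator, contributes 1/m³

Multiplying the contributions: [kg] · [1/m³]
Adding exponents of each base unit: kg: 1, m: -3
SI base units of density: kg/m³

Answer: kg/m³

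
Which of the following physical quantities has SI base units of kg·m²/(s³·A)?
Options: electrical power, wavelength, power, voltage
Checking the SI base units of each option:
  electrical power (P = IV): kg·m²/s³  ✗
  wavelength (λ = v/f): m  ✗
  power (P = W/t): kg·m²/s³  ✗
  voltage (V = IR): kg·m²/(s³·A)  ✓ matches

Only voltage has units kg·m²/(s³·A).

Answer: voltage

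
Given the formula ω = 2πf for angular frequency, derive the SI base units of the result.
Units of each symbol in ω = 2πf:
  f (frequency): 1/s
  The factor 2π is dimensionless.

Multiplying the contributions: [1/s]
Adding exponents of each base unit: s: -1
SI base units of angular frequency: 1/s

Answer: 1/s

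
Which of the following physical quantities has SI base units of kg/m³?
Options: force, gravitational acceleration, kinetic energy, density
Checking the SI base units of each option:
  force (F = ma): kg·m/s²  ✗
  gravitational acceleration (g = GM/r²): m/s²  ✗
  kinetic energy (E = ½mv²): kg·m²/s²  ✗
  density (ρ = m/V): kg/m³  ✓ matches

Only density has units kg/m³.

Answer: density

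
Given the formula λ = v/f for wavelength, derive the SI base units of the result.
Units of each symbol in λ = v/f:
  v (wave speed): m/s
  f (frequency): 1/s  → in the denominator, contributes s

Multiplying the contributions: [m/s] · [s]
Adding exponents of each base unit: m: 1
SI base units of wavelength: m

Answer: m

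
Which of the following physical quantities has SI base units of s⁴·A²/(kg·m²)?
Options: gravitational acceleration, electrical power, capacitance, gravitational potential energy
Checking the SI base units of each option:
  gravitational acceleration (g = GM/r²): m/s²  ✗
  electrical power (P = IV): kg·m²/s³  ✗
  capacitance (C = Q/V): s⁴·A²/(kg·m²)  ✓ matches
  gravitational potential energy (U = -GMm/r): kg·m²/s²  ✗

Only capacitance has units s⁴·A²/(kg·m²).

Answer: capacitance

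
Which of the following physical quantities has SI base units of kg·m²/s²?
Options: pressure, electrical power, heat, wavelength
Checking the SI base units of each option:
  pressure (P = F/A): kg/(m·s²)  ✗
  electrical power (P = IV): kg·m²/s³  ✗
  heat (Q = mcΔT): kg·m²/s²  ✓ matches
  wavelength (λ = v/f): m  ✗

Only heat has units kg·m²/s².

Answer: heat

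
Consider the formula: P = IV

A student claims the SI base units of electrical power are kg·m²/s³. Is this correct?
Units of each symbol in P = IV:
  I (current): A
  V (voltage, in volts): kg·m²/(s³·A)

Multiplying the contributions: [A] · [kg·m²/(s³·A)]
Adding exponents of each base unit: kg: 1, m: 2, s: -3
SI base units of electrical power: kg·m²/s³

The claimed units kg·m²/s³ match the derived units, so the claim is correct.

Answer: Yes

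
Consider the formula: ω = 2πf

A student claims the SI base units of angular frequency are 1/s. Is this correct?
Units of each symbol in ω = 2πf:
  f (frequency): 1/s
  The factor 2π is dimensionless.

Multiplying the contributions: [1/s]
Adding exponents of each base unit: s: -1
SI base units of angular frequency: 1/s

The claimed units 1/s match the derived units, so the claim is correct.

Answer: Yes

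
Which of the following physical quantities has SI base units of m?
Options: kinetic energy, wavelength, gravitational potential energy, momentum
Checking the SI base units of each option:
  kinetic energy (E = ½mv²): kg·m²/s²  ✗
  wavelength (λ = v/f): m  ✓ matches
  gravitational potential energy (U = -GMm/r): kg·m²/s²  ✗
  momentum (p = mv): kg·m/s  ✗

Only wavelength has units m.

Answer: wavelength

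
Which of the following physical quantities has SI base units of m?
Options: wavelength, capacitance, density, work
Checking the SI base units of each option:
  wavelength (λ = v/f): m  ✓ matches
  capacitance (C = Q/V): s⁴·A²/(kg·m²)  ✗
  density (ρ = m/V): kg/m³  ✗
  work (W = Fd): kg·m²/s²  ✗

Only wavelength has units m.

Answer: wavelength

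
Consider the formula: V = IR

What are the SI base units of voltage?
Units of each symbol in V = IR:
  I (current): A
  R (resistance, in ohms): kg·m²/(s³·A²)

Multiplying the contributions: [A] · [kg·m²/(s³·A²)]
Adding exponents of each base unit: kg: 1, m: 2, s: -3, A: -1
SI base units of voltage: kg·m²/(s³·A)

Answer: kg·m²/(s³·A)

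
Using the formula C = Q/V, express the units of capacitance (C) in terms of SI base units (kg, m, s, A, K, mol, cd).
Units of each symbol in C = Q/V:
  Q (charge, in coulombs): s·A
  V (voltage, in volts): kg·m²/(s³·A)  → in the denominator, contributes s³·A/(kg·m²)

Multiplying the contributions: [s·A] · [s³·A/(kg·m²)]
Adding exponents of each base unit: kg: -1, m: -2, s: 4, A: 2
SI base units of capacitance: s⁴·A²/(kg·m²)

Answer: s⁴·A²/(kg·m²)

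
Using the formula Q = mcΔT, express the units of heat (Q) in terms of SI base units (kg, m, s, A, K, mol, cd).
Units of each symbol in Q = mcΔT:
  m (mass): kg
  c (specific heat capacity, in J/(kg·K)): m²/(s²·K)
  ΔT (temperature change): K

Multiplying the contributions: [kg] · [m²/(s²·K)] · [K]
Adding exponents of each base unit: kg: 1, m: 2, s: -2
SI base units of heat: kg·m²/s²

Answer: kg·m²/s²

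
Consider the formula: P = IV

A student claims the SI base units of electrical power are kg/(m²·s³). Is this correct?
Units of each symbol in P = IV:
  I (current): A
  V (voltage, in volts): kg·m²/(s³·A)

Multiplying the contributions: [A] · [kg·m²/(s³·A)]
Adding exponents of each base unit: kg: 1, m: 2, s: -3
SI base units of electrical power: kg·m²/s³

The claimed units kg/(m²·s³) (exponents kg: 1, m: -2, s: -3) do not match the derived units kg·m²/s³ (exponents kg: 1, m: 2, s: -3), so the claim is incorrect.

Answer: No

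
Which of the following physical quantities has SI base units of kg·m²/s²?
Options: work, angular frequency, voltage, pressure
Checking the SI base units of each option:
  work (W = Fd): kg·m²/s²  ✓ matches
  angular frequency (ω = 2πf): 1/s  ✗
  voltage (V = IR): kg·m²/(s³·A)  ✗
  pressure (P = F/A): kg/(m·s²)  ✗

Only work has units kg·m²/s².

Answer: work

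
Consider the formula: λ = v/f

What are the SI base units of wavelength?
Units of each symbol in λ = v/f:
  v (wave speed): m/s
  f (frequency): 1/s  → in the denominator, contributes s

Multiplying the contributions: [m/s] · [s]
Adding exponents of each base unit: m: 1
SI base units of wavelength: m

Answer: m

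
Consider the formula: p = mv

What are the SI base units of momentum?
Units of each symbol in p = mv:
  m (mass): kg
  v (velocity): m/s

Multiplying the contributions: [kg] · [m/s]
Adding exponents of each base unit: kg: 1, m: 1, s: -1
SI base units of momentum: kg·m/s

Answer: kg·m/s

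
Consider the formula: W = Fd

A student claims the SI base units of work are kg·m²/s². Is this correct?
Units of each symbol in W = Fd:
  F (force): kg·m/s²
  d (displacement): m

Multiplying the contributions: [kg·m/s²] · [m]
Adding exponents of each base unit: kg: 1, m: 2, s: -2
SI base units of work: kg·m²/s²

The claimed units kg·m²/s² match the derived units, so the claim is correct.

Answer: Yes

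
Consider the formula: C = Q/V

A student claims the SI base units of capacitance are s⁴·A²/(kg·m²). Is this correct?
Units of each symbol in C = Q/V:
  Q (charge, in coulombs): s·A
  V (voltage, in volts): kg·m²/(s³·A)  → in the denominator, contributes s³·A/(kg·m²)

Multiplying the contributions: [s·A] · [s³·A/(kg·m²)]
Adding exponents of each base unit: kg: -1, m: -2, s: 4, A: 2
SI base units of capacitance: s⁴·A²/(kg·m²)

The claimed units s⁴·A²/(kg·m²) match the derived units, so the claim is correct.

Answer: Yes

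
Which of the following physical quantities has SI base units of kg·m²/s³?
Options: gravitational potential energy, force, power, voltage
Checking the SI base units of each option:
  gravitational potential energy (U = -GMm/r): kg·m²/s²  ✗
  force (F = ma): kg·m/s²  ✗
  power (P = W/t): kg·m²/s³  ✓ matches
  voltage (V = IR): kg·m²/(s³·A)  ✗

Only power has units kg·m²/s³.

Answer: power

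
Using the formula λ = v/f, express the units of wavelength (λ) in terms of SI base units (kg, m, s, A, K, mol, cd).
Units of each symbol in λ = v/f:
  v (wave speed): m/s
  f (frequency): 1/s  → in the denominator, contributes s

Multiplying the contributions: [m/s] · [s]
Adding exponents of each base unit: m: 1
SI base units of wavelength: m

Answer: m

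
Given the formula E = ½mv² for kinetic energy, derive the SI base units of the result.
Units of each symbol in E = ½mv²:
  m (mass): kg
  v (speed): m/s  → to the power 2, contributes m²/s²
  The factor ½ is dimensionless.

Multiplying the contributions: [kg] · [m²/s²]
Adding exponents of each base unit: kg: 1, m: 2, s: -2
SI base units of kinetic energy: kg·m²/s²

Answer: kg·m²/s²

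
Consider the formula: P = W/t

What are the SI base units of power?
Units of each symbol in P = W/t:
  W (work): kg·m²/s²
  t (time): s  → in the denominator, contributes 1/s

Multiplying the contributions: [kg·m²/s²] · [1/s]
Adding exponents of each base unit: kg: 1, m: 2, s: -3
SI base units of power: kg·m²/s³

Answer: kg·m²/s³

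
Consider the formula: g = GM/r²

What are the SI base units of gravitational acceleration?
Units of each symbol in g = GM/r²:
  G (gravitational constant): m³/(kg·s²)
  M (mass): kg
  r (distance): m  → to the power 2 in the denominator, contributes 1/m²

Multiplying the contributions: [m³/(kg·s²)] · [kg] · [1/m²]
Adding exponents of each base unit: m: 1, s: -2
SI base units of gravitational acceleration: m/s²

Answer: m/s²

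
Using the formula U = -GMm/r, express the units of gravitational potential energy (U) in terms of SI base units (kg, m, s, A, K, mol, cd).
Units of each symbol in U = -GMm/r:
  G (gravitational constant): m³/(kg·s²)
  M (mass): kg
  m (mass): kg
  r (distance): m  → in the denominator, contributes 1/m
  The minus sign does not affect the units.

Multiplying the contributions: [m³/(kg·s²)] · [kg] · [kg] · [1/m]
Adding exponents of each base unit: kg: 1, m: 2, s: -2
SI base units of gravitational potential energy: kg·m²/s²

Answer: kg·m²/s²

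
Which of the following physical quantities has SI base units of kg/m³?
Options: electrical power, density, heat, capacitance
Checking the SI base units of each option:
  electrical power (P = IV): kg·m²/s³  ✗
  density (ρ = m/V): kg/m³  ✓ matches
  heat (Q = mcΔT): kg·m²/s²  ✗
  capacitance (C = Q/V): s⁴·A²/(kg·m²)  ✗

Only density has units kg/m³.

Answer: density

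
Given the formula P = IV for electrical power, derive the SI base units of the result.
Units of each symbol in P = IV:
  I (current): A
  V (voltage, in volts): kg·m²/(s³·A)

Multiplying the contributions: [A] · [kg·m²/(s³·A)]
Adding exponents of each base unit: kg: 1, m: 2, s: -3
SI base units of electrical power: kg·m²/s³

Answer: kg·m²/s³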